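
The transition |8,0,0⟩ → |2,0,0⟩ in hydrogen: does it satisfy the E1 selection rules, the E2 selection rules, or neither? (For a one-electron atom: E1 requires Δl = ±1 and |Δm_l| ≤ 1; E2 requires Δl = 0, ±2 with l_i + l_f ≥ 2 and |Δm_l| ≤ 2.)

neither

Δl = 0 − 0 = +0; l_i + l_f = 0.
Δm_l = +0.
E1 (Δl = ±1, |Δm_l| ≤ 1): not satisfied.
E2 (Δl = 0,±2, l_i+l_f ≥ 2, |Δm_l| ≤ 2): not satisfied.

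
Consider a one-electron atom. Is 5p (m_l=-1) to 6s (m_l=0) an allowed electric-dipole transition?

allowed

Initial l = 1, final l = 0, so Δl = -1. E1 requires Δl = ±1: passes.
m_l: -1 → 0 (Δm_l = +1). |Δm_l| ≤ 1 passes.
All E1 selection rules are satisfied.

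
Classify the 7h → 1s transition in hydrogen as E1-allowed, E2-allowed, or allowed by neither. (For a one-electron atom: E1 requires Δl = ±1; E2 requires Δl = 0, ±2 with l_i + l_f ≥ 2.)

Δl = 0 − 5 = -5; l_i + l_f = 5.
E1 (Δl = ±1): not satisfied.
E2 (Δl = 0,±2, l_i+l_f ≥ 2): not satisfied.

neither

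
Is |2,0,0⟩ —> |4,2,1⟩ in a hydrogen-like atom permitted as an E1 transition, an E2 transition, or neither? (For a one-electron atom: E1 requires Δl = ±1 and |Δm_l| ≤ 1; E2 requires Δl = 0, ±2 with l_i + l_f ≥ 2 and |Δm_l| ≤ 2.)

Δl = 2 − 0 = +2; l_i + l_f = 2.
Δm_l = +1.
E1 (Δl = ±1, |Δm_l| ≤ 1): not satisfied.
E2 (Δl = 0,±2, l_i+l_f ≥ 2, |Δm_l| ≤ 2): satisfied.

E2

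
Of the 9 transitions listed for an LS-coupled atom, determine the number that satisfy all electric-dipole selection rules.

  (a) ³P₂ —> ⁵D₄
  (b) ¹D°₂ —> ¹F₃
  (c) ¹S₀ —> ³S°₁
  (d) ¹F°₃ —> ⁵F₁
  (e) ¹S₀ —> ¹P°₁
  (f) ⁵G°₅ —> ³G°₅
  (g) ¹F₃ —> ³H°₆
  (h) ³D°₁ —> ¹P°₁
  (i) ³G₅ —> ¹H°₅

2

(a) forbidden (parity, ΔS, ΔJ fail)
(b) allowed
(c) forbidden (ΔS, ΔL fail)
(d) forbidden (ΔS, ΔJ fail)
(e) allowed
(f) forbidden (parity, ΔS fail)
(g) forbidden (ΔS, ΔL, ΔJ fail)
(h) forbidden (parity, ΔS fail)
(i) forbidden (ΔS fails)
Total allowed: 2 of 9.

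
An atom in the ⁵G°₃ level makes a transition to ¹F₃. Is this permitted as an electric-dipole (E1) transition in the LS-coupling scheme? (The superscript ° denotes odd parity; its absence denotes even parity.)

Reading off the term symbols: S 2→0, L 4→3, J 3→3, parity odd→even.
Parity must change: odd → even — passes.
ΔS = 0: S: 2 → 0 — fails.
ΔL = 0, ±1 (not L=0↔0): L: 4 → 3, ΔL = -1 — passes.
ΔJ = 0, ±1 (not J=0↔0): J: 3 → 3, ΔJ = +0 — passes.
Rule(s) violated: ΔS.

forbidden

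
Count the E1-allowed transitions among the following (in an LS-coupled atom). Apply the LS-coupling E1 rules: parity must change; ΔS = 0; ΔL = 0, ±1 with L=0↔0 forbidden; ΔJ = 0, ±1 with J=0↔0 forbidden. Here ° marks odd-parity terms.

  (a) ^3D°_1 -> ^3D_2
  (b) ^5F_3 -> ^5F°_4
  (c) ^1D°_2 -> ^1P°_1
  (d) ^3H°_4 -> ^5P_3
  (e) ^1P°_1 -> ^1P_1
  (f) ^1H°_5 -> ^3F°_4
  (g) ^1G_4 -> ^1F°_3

(a) allowed
(b) allowed
(c) forbidden (parity fails)
(d) forbidden (ΔS, ΔL fail)
(e) allowed
(f) forbidden (parity, ΔS, ΔL fail)
(g) allowed
Total allowed: 4 of 7.

4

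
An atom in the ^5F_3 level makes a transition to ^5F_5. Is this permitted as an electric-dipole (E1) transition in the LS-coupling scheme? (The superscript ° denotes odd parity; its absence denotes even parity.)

Initial level: S=2, L=3, J=3, parity even. Final level: S=2, L=3, J=5, parity even.
Parity must change: even → even — violated.
ΔS = 0: S: 2 → 2 — satisfied.
ΔL = 0, ±1 (not L=0↔0): L: 3 → 3, ΔL = +0 — satisfied.
ΔJ = 0, ±1 (not J=0↔0): J: 3 → 5, ΔJ = +2 — violated.
Rule(s) violated: parity, ΔJ.

forbidden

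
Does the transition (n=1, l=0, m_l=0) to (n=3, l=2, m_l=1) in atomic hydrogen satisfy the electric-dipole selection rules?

l: 0 → 2 (Δl = +2). Δl = ±1 ✗.
Δm_l = 1 − (0) = +1. E1 requires Δm_l = 0, ±1: ✓.
The transition is electric-dipole forbidden.

forbidden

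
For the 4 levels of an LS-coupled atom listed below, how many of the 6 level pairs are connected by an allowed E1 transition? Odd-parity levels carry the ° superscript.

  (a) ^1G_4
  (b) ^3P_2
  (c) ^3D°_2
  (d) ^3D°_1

(a)–(b): forbidden (parity, ΔS, ΔL, ΔJ).
(a)–(c): forbidden (ΔS, ΔL, ΔJ).
(a)–(d): forbidden (ΔS, ΔL, ΔJ).
(b)–(c): allowed.
(b)–(d): allowed.
(c)–(d): forbidden (parity).
Allowed pairs: 2 of 6.

2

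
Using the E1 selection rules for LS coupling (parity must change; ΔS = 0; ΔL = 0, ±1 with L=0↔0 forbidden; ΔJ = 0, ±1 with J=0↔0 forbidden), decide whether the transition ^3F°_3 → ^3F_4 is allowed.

allowed

Parity must change: odd → even — satisfied.
ΔS = 0: S: 1 → 1 — satisfied.
ΔL = 0, ±1 (not L=0↔0): L: 3 → 3, ΔL = +0 — satisfied.
ΔJ = 0, ±1 (not J=0↔0): J: 3 → 4, ΔJ = +1 — satisfied.
All four E1 rules are satisfied.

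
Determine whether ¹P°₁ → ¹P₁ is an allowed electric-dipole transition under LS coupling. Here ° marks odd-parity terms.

Initial level: S=0, L=1, J=1, parity odd. Final level: S=0, L=1, J=1, parity even.
ΔJ = 0, ±1 (not J=0↔0): J: 1 → 1, ΔJ = +0 — ✓.
Parity must change: odd → even — ✓.
ΔS = 0: S: 0 → 0 — ✓.
ΔL = 0, ±1 (not L=0↔0): L: 1 → 1, ΔL = +0 — ✓.
All four E1 rules are satisfied.

allowed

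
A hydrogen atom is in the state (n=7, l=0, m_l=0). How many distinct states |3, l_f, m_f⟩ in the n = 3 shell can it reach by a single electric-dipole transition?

3

E1 requires Δl = ±1, so l_f ∈ {-1, 1}; with 0 ≤ l_f ≤ n_f−1 = 2, the allowed l_f values are {1}.
For l_f = 1: m_f ∈ {m_i−1, m_i, m_i+1} ∩ [−1, 1] = {-1, 0, 1} → 3 states.
Total: 3.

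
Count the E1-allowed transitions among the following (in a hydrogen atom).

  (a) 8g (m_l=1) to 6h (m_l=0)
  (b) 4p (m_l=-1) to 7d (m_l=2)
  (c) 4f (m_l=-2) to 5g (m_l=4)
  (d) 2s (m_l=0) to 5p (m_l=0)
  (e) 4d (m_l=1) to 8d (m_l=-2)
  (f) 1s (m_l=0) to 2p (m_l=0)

3

(a) allowed
(b) forbidden — Δm_l = +3 (E1 requires Δm_l = 0, ±1)
(c) forbidden — Δm_l = +6 (E1 requires Δm_l = 0, ±1)
(d) allowed
(e) forbidden — Δl = +0 (E1 requires Δl = ±1); Δm_l = -3 (E1 requires Δm_l = 0, ±1)
(f) allowed
Total allowed: 3 of 6.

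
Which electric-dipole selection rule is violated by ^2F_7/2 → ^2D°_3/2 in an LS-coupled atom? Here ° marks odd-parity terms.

Reading off the term symbols: S 1/2→1/2, L 3→2, J 7/2→3/2, parity even→odd.
Parity must change: even → odd — satisfied.
ΔS = 0: S: 1/2 → 1/2 — satisfied.
ΔL = 0, ±1 (not L=0↔0): L: 3 → 2, ΔL = -1 — satisfied.
ΔJ = 0, ±1 (not J=0↔0): J: 7/2 → 3/2, ΔJ = -2 — violated.

the ΔJ = 0, ±1 rule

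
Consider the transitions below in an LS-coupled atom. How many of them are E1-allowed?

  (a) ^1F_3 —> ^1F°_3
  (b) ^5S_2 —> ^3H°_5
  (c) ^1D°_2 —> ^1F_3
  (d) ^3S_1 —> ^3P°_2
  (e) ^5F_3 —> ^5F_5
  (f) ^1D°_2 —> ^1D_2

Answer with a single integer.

(a) allowed
(b) forbidden (ΔS, ΔL, ΔJ fail)
(c) allowed
(d) allowed
(e) forbidden (parity, ΔJ fail)
(f) allowed
Total allowed: 4 of 6.

4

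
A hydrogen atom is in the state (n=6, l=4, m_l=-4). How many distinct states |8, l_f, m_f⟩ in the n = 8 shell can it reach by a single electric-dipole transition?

4

E1 requires Δl = ±1, so l_f ∈ {3, 5}; with 0 ≤ l_f ≤ n_f−1 = 7, the allowed l_f values are {3, 5}.
For l_f = 3: m_f ∈ {m_i−1, m_i, m_i+1} ∩ [−3, 3] = {-3} → 1 state.
For l_f = 5: m_f ∈ {m_i−1, m_i, m_i+1} ∩ [−5, 5] = {-5, -4, -3} → 3 states.
Total: 4.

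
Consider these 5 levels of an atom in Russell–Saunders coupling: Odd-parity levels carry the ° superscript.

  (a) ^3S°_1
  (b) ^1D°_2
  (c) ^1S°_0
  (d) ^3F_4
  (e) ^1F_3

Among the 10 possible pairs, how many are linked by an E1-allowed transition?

1

(a)–(b): forbidden (parity, ΔS, ΔL).
(a)–(c): forbidden (parity, ΔS, ΔL).
(a)–(d): forbidden (ΔL, ΔJ).
(a)–(e): forbidden (ΔS, ΔL, ΔJ).
(b)–(c): forbidden (parity, ΔL, ΔJ).
(b)–(d): forbidden (ΔS, ΔJ).
(b)–(e): allowed.
(c)–(d): forbidden (ΔS, ΔL, ΔJ).
(c)–(e): forbidden (ΔL, ΔJ).
(d)–(e): forbidden (parity, ΔS).
Allowed pairs: 1 of 10.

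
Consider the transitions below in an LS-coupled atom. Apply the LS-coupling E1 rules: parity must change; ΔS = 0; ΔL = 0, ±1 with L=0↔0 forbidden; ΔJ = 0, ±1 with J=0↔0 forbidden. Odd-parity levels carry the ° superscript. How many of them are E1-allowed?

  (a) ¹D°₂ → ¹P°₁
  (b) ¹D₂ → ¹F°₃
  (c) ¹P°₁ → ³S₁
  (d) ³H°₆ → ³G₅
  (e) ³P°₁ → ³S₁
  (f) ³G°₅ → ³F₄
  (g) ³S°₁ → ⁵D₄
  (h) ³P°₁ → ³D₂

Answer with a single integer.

(a) forbidden (parity fails)
(b) allowed
(c) forbidden (ΔS fails)
(d) allowed
(e) allowed
(f) allowed
(g) forbidden (ΔS, ΔL, ΔJ fail)
(h) allowed
Total allowed: 5 of 8.

5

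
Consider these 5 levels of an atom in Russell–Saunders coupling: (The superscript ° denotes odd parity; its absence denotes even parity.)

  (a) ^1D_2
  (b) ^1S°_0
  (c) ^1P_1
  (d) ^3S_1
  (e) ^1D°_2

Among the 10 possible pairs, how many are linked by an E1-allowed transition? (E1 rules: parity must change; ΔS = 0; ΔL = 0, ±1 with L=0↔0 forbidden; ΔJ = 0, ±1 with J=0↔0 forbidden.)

(a)–(b): forbidden (ΔL, ΔJ).
(a)–(c): forbidden (parity).
(a)–(d): forbidden (parity, ΔS, ΔL).
(a)–(e): allowed.
(b)–(c): allowed.
(b)–(d): forbidden (ΔS, ΔL).
(b)–(e): forbidden (parity, ΔL, ΔJ).
(c)–(d): forbidden (parity, ΔS).
(c)–(e): allowed.
(d)–(e): forbidden (ΔS, ΔL).
Allowed pairs: 3 of 10.

3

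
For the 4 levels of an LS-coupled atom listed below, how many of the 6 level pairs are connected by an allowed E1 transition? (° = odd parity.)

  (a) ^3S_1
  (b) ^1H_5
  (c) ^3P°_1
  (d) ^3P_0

2

(a)–(b): forbidden (parity, ΔS, ΔL, ΔJ).
(a)–(c): allowed.
(a)–(d): forbidden (parity).
(b)–(c): forbidden (ΔS, ΔL, ΔJ).
(b)–(d): forbidden (parity, ΔS, ΔL, ΔJ).
(c)–(d): allowed.
Allowed pairs: 2 of 6.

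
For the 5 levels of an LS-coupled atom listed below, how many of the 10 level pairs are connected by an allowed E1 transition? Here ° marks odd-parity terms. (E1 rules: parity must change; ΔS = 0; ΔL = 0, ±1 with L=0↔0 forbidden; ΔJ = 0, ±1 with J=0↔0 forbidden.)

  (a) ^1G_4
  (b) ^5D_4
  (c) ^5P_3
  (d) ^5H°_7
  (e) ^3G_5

(a)–(b): forbidden (parity, ΔS, ΔL).
(a)–(c): forbidden (parity, ΔS, ΔL).
(a)–(d): forbidden (ΔS, ΔJ).
(a)–(e): forbidden (parity, ΔS).
(b)–(c): forbidden (parity).
(b)–(d): forbidden (ΔL, ΔJ).
(b)–(e): forbidden (parity, ΔS, ΔL).
(c)–(d): forbidden (ΔL, ΔJ).
(c)–(e): forbidden (parity, ΔS, ΔL, ΔJ).
(d)–(e): forbidden (ΔS, ΔJ).
Allowed pairs: 0 of 10.

0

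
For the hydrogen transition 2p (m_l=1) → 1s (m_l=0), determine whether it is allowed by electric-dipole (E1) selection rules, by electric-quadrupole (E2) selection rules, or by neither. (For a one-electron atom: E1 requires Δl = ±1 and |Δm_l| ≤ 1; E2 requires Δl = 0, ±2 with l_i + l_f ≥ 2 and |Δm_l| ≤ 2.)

Δl = 0 − 1 = -1; l_i + l_f = 1.
Δm_l = -1.
E1 (Δl = ±1, |Δm_l| ≤ 1): satisfied.
E2 (Δl = 0,±2, l_i+l_f ≥ 2, |Δm_l| ≤ 2): not satisfied.

E1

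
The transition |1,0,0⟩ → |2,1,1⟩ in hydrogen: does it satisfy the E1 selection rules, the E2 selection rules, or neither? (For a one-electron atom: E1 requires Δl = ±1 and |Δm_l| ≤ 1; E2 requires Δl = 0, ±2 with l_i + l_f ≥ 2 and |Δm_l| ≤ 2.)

Δl = 1 − 0 = +1; l_i + l_f = 1.
Δm_l = +1.
E1 (Δl = ±1, |Δm_l| ≤ 1): satisfied.
E2 (Δl = 0,±2, l_i+l_f ≥ 2, |Δm_l| ≤ 2): not satisfied.

E1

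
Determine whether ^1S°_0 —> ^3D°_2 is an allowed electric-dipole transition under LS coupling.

forbidden

Parity must change: odd → odd — ✗.
ΔL = 0, ±1 (not L=0↔0): L: 0 → 2, ΔL = +2 — ✗.
ΔS = 0: S: 0 → 1 — ✗.
ΔJ = 0, ±1 (not J=0↔0): J: 0 → 2, ΔJ = +2 — ✗.
Rule(s) violated: parity, ΔS, ΔL, ΔJ.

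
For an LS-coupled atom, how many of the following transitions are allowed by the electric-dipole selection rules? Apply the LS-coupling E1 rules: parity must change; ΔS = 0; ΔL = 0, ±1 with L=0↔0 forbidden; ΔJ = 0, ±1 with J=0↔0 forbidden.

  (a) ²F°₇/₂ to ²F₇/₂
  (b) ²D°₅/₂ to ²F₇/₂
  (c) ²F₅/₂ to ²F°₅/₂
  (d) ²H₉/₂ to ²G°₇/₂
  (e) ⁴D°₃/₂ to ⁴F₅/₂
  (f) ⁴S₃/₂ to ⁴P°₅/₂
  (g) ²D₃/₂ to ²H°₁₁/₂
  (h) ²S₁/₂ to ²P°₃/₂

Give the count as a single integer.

(a) allowed
(b) allowed
(c) allowed
(d) allowed
(e) allowed
(f) allowed
(g) forbidden (ΔL, ΔJ fail)
(h) allowed
Total allowed: 7 of 8.

7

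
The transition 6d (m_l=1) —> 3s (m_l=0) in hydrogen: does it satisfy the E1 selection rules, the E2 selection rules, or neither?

Δl = 0 − 2 = -2; l_i + l_f = 2.
Δm_l = -1.
E1 (Δl = ±1, |Δm_l| ≤ 1): not satisfied.
E2 (Δl = 0,±2, l_i+l_f ≥ 2, |Δm_l| ≤ 2): satisfied.

E2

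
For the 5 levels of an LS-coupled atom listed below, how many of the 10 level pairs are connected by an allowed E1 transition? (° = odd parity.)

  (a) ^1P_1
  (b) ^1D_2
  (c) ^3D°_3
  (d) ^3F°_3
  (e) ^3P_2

(a)–(b): forbidden (parity).
(a)–(c): forbidden (ΔS, ΔJ).
(a)–(d): forbidden (ΔS, ΔL, ΔJ).
(a)–(e): forbidden (parity, ΔS).
(b)–(c): forbidden (ΔS).
(b)–(d): forbidden (ΔS).
(b)–(e): forbidden (parity, ΔS).
(c)–(d): forbidden (parity).
(c)–(e): allowed.
(d)–(e): forbidden (ΔL).
Allowed pairs: 1 of 10.

1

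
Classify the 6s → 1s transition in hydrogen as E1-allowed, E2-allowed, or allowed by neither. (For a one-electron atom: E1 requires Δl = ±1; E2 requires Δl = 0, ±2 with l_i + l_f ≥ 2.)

Δl = 0 − 0 = +0; l_i + l_f = 0.
E1 (Δl = ±1): not satisfied.
E2 (Δl = 0,±2, l_i+l_f ≥ 2): not satisfied.

neither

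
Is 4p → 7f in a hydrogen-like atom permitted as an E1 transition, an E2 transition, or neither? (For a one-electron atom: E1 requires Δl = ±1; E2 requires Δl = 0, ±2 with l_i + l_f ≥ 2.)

Δl = 3 − 1 = +2; l_i + l_f = 4.
E1 (Δl = ±1): not satisfied.
E2 (Δl = 0,±2, l_i+l_f ≥ 2): satisfied.

E2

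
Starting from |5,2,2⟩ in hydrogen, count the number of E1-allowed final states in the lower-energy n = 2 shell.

1

E1 requires Δl = ±1, so l_f ∈ {1, 3}; with 0 ≤ l_f ≤ n_f−1 = 1, the allowed l_f values are {1}.
For l_f = 1: m_f ∈ {m_i−1, m_i, m_i+1} ∩ [−1, 1] = {1} → 1 state.
Total: 1.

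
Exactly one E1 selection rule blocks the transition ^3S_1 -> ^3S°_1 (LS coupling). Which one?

ΔJ = 0, ±1 (not J=0↔0): J: 1 → 1, ΔJ = +0 — passes.
ΔS = 0: S: 1 → 1 — passes.
ΔL = 0, ±1 (not L=0↔0): L: 0 → 0, ΔL = +0 — fails.
Parity must change: even → odd — passes.

the L=0 ↔ L=0 exclusion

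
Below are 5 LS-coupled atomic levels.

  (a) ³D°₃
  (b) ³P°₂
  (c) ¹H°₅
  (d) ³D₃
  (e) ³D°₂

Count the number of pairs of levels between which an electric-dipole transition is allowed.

(a)–(b): forbidden (parity).
(a)–(c): forbidden (parity, ΔS, ΔL, ΔJ).
(a)–(d): allowed.
(a)–(e): forbidden (parity).
(b)–(c): forbidden (parity, ΔS, ΔL, ΔJ).
(b)–(d): allowed.
(b)–(e): forbidden (parity).
(c)–(d): forbidden (ΔS, ΔL, ΔJ).
(c)–(e): forbidden (parity, ΔS, ΔL, ΔJ).
(d)–(e): allowed.
Allowed pairs: 3 of 10.

3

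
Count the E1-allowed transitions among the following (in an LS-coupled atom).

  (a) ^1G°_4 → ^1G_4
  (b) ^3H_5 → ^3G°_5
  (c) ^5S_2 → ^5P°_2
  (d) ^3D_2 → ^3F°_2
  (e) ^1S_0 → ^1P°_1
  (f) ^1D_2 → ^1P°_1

6

(a) allowed
(b) allowed
(c) allowed
(d) allowed
(e) allowed
(f) allowed
Total allowed: 6 of 6.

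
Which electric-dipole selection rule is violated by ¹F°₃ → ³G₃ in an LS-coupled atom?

Parity must change: odd → even — ok.
ΔS = 0: S: 0 → 1 — fails.
ΔL = 0, ±1 (not L=0↔0): L: 3 → 4, ΔL = +1 — ok.
ΔJ = 0, ±1 (not J=0↔0): J: 3 → 3, ΔJ = +0 — ok.

the ΔS = 0 rule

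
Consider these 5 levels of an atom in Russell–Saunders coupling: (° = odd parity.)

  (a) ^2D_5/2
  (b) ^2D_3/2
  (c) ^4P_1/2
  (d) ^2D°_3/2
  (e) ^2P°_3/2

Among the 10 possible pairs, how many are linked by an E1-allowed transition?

4

(a)–(b): forbidden (parity).
(a)–(c): forbidden (parity, ΔS, ΔJ).
(a)–(d): allowed.
(a)–(e): allowed.
(b)–(c): forbidden (parity, ΔS).
(b)–(d): allowed.
(b)–(e): allowed.
(c)–(d): forbidden (ΔS).
(c)–(e): forbidden (ΔS).
(d)–(e): forbidden (parity).
Allowed pairs: 4 of 10.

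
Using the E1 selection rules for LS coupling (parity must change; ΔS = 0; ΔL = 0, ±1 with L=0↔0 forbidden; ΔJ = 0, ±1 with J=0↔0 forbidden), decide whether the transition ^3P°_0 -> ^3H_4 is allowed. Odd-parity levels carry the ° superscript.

forbidden

Parity must change: odd → even — ✓.
ΔS = 0: S: 1 → 1 — ✓.
ΔL = 0, ±1 (not L=0↔0): L: 1 → 5, ΔL = +4 — ✗.
ΔJ = 0, ±1 (not J=0↔0): J: 0 → 4, ΔJ = +4 — ✗.
Rule(s) violated: ΔL, ΔJ.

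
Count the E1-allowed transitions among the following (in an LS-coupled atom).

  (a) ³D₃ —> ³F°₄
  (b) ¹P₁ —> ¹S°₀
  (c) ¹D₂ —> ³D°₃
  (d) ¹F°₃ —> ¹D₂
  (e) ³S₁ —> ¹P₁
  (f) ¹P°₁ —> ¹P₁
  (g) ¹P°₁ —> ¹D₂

(a) allowed
(b) allowed
(c) forbidden (ΔS fails)
(d) allowed
(e) forbidden (parity, ΔS fail)
(f) allowed
(g) allowed
Total allowed: 5 of 7.

5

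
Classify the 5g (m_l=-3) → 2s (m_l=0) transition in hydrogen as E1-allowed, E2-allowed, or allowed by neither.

neither

Δl = 0 − 4 = -4; l_i + l_f = 4.
Δm_l = +3.
E1 (Δl = ±1, |Δm_l| ≤ 1): not satisfied.
E2 (Δl = 0,±2, l_i+l_f ≥ 2, |Δm_l| ≤ 2): not satisfied.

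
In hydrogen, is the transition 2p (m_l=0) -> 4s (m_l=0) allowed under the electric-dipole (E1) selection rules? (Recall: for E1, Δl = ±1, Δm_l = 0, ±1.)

l: 1 → 0 (Δl = -1). Δl = ±1 passes.
Δm_l = 0 − (0) = +0. E1 requires Δm_l = 0, ±1: passes.
All E1 selection rules are satisfied.

allowed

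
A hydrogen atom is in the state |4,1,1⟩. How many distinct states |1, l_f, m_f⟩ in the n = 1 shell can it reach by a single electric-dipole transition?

1

E1 requires Δl = ±1, so l_f ∈ {0, 2}; with 0 ≤ l_f ≤ n_f−1 = 0, the allowed l_f values are {0}.
For l_f = 0: m_f ∈ {m_i−1, m_i, m_i+1} ∩ [−0, 0] = {0} → 1 state.
Total: 1.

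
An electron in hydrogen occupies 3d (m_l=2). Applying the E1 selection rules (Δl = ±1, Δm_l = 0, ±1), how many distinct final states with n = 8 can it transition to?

4

E1 requires Δl = ±1, so l_f ∈ {1, 3}; with 0 ≤ l_f ≤ n_f−1 = 7, the allowed l_f values are {1, 3}.
For l_f = 1: m_f ∈ {m_i−1, m_i, m_i+1} ∩ [−1, 1] = {1} → 1 state.
For l_f = 3: m_f ∈ {m_i−1, m_i, m_i+1} ∩ [−3, 3] = {1, 2, 3} → 3 states.
Total: 4.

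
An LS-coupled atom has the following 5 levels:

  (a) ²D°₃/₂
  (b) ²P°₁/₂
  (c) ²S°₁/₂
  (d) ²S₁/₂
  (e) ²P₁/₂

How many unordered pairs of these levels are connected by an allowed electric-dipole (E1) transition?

(a)–(b): forbidden (parity).
(a)–(c): forbidden (parity, ΔL).
(a)–(d): forbidden (ΔL).
(a)–(e): allowed.
(b)–(c): forbidden (parity).
(b)–(d): allowed.
(b)–(e): allowed.
(c)–(d): forbidden (ΔL).
(c)–(e): allowed.
(d)–(e): forbidden (parity).
Allowed pairs: 4 of 10.

4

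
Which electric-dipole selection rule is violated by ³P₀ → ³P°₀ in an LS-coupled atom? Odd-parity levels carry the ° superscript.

the J=0 ↔ J=0 exclusion

Reading off the term symbols: S 1→1, L 1→1, J 0→0, parity even→odd.
Parity must change: even → odd — passes.
ΔS = 0: S: 1 → 1 — passes.
ΔL = 0, ±1 (not L=0↔0): L: 1 → 1, ΔL = +0 — passes.
ΔJ = 0, ±1 (not J=0↔0): J: 0 → 0, ΔJ = +0 — fails.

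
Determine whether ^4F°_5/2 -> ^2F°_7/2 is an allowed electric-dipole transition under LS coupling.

forbidden

ΔJ = 0, ±1 (not J=0↔0): J: 5/2 → 7/2, ΔJ = +1 — ✓.
ΔS = 0: S: 3/2 → 1/2 — ✗.
ΔL = 0, ±1 (not L=0↔0): L: 3 → 3, ΔL = +0 — ✓.
Parity must change: odd → odd — ✗.
Rule(s) violated: parity, ΔS.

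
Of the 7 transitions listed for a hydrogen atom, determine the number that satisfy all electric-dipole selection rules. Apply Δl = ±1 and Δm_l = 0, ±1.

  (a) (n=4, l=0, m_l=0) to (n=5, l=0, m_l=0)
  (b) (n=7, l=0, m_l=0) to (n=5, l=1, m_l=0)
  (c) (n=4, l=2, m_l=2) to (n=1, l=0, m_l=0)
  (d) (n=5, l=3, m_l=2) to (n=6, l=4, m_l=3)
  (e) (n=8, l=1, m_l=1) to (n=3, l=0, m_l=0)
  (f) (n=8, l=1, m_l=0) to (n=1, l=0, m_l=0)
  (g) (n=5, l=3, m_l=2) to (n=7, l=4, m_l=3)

5

(a) forbidden — Δl = +0 (E1 requires Δl = ±1)
(b) allowed
(c) forbidden — Δl = -2 (E1 requires Δl = ±1); Δm_l = -2 (E1 requires Δm_l = 0, ±1)
(d) allowed
(e) allowed
(f) allowed
(g) allowed
Total allowed: 5 of 7.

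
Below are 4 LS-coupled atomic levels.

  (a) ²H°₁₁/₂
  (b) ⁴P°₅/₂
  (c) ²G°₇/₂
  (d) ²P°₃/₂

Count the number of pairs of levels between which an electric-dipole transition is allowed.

0

(a)–(b): forbidden (parity, ΔS, ΔL, ΔJ).
(a)–(c): forbidden (parity, ΔJ).
(a)–(d): forbidden (parity, ΔL, ΔJ).
(b)–(c): forbidden (parity, ΔS, ΔL).
(b)–(d): forbidden (parity, ΔS).
(c)–(d): forbidden (parity, ΔL, ΔJ).
Allowed pairs: 0 of 6.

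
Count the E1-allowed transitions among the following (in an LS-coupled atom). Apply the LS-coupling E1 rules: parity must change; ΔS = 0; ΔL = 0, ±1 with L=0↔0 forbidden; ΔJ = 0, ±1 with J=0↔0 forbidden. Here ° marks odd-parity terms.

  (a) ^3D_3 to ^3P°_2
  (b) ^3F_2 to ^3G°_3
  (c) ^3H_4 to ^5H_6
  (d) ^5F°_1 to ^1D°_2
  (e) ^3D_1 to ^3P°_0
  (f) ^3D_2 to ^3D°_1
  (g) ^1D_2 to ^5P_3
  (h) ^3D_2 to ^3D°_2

(a) allowed
(b) allowed
(c) forbidden (parity, ΔS, ΔJ fail)
(d) forbidden (parity, ΔS fail)
(e) allowed
(f) allowed
(g) forbidden (parity, ΔS fail)
(h) allowed
Total allowed: 5 of 8.

5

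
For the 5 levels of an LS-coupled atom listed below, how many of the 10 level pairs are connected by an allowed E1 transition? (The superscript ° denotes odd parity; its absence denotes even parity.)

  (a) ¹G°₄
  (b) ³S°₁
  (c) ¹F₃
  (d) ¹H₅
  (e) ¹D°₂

3

(a)–(b): forbidden (parity, ΔS, ΔL, ΔJ).
(a)–(c): allowed.
(a)–(d): allowed.
(a)–(e): forbidden (parity, ΔL, ΔJ).
(b)–(c): forbidden (ΔS, ΔL, ΔJ).
(b)–(d): forbidden (ΔS, ΔL, ΔJ).
(b)–(e): forbidden (parity, ΔS, ΔL).
(c)–(d): forbidden (parity, ΔL, ΔJ).
(c)–(e): allowed.
(d)–(e): forbidden (ΔL, ΔJ).
Allowed pairs: 3 of 10.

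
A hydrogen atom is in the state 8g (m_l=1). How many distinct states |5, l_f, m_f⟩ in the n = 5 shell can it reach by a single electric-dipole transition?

E1 requires Δl = ±1, so l_f ∈ {3, 5}; with 0 ≤ l_f ≤ n_f−1 = 4, the allowed l_f values are {3}.
For l_f = 3: m_f ∈ {m_i−1, m_i, m_i+1} ∩ [−3, 3] = {0, 1, 2} → 3 states.
Total: 3.

3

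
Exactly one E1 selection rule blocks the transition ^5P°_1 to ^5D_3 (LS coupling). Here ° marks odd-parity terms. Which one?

the ΔJ = 0, ±1 rule

ΔJ = 0, ±1 (not J=0↔0): J: 1 → 3, ΔJ = +2 — violated.
ΔL = 0, ±1 (not L=0↔0): L: 1 → 2, ΔL = +1 — satisfied.
ΔS = 0: S: 2 → 2 — satisfied.
Parity must change: odd → even — satisfied.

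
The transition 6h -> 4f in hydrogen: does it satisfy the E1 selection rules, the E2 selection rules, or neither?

Δl = 3 − 5 = -2; l_i + l_f = 8.
E1 (Δl = ±1): not satisfied.
E2 (Δl = 0,±2, l_i+l_f ≥ 2): satisfied.

E2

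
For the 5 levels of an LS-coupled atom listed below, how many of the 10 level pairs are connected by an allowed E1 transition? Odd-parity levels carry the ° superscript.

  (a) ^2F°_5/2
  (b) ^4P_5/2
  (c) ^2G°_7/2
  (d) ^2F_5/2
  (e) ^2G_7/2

(a)–(b): forbidden (ΔS, ΔL).
(a)–(c): forbidden (parity).
(a)–(d): allowed.
(a)–(e): allowed.
(b)–(c): forbidden (ΔS, ΔL).
(b)–(d): forbidden (parity, ΔS, ΔL).
(b)–(e): forbidden (parity, ΔS, ΔL).
(c)–(d): allowed.
(c)–(e): allowed.
(d)–(e): forbidden (parity).
Allowed pairs: 4 of 10.

4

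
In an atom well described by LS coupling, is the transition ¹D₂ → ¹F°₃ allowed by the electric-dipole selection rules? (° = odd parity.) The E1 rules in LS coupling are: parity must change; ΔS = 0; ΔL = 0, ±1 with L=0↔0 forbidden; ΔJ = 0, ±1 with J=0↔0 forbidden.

ΔL = 0, ±1 (not L=0↔0): L: 2 → 3, ΔL = +1 — passes.
ΔS = 0: S: 0 → 0 — passes.
ΔJ = 0, ±1 (not J=0↔0): J: 2 → 3, ΔJ = +1 — passes.
Parity must change: even → odd — passes.
All four E1 rules are satisfied.

allowed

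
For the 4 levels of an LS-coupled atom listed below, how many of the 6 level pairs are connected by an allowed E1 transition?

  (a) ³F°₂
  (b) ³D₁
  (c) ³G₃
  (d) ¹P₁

2

(a)–(b): allowed.
(a)–(c): allowed.
(a)–(d): forbidden (ΔS, ΔL).
(b)–(c): forbidden (parity, ΔL, ΔJ).
(b)–(d): forbidden (parity, ΔS).
(c)–(d): forbidden (parity, ΔS, ΔL, ΔJ).
Allowed pairs: 2 of 6.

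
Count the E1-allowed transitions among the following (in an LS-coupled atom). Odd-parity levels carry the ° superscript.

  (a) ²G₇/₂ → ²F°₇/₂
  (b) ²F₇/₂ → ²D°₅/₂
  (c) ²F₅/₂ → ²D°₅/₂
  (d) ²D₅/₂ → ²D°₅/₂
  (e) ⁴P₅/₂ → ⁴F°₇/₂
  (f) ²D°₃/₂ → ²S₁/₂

4

(a) allowed
(b) allowed
(c) allowed
(d) allowed
(e) forbidden (ΔL fails)
(f) forbidden (ΔL fails)
Total allowed: 4 of 6.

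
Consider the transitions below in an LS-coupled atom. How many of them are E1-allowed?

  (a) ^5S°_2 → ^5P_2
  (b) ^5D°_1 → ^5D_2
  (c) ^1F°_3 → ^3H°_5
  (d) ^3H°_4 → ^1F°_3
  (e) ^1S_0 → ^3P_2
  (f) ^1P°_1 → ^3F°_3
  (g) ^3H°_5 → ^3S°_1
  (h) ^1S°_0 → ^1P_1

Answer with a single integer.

3

(a) allowed
(b) allowed
(c) forbidden (parity, ΔS, ΔL, ΔJ fail)
(d) forbidden (parity, ΔS, ΔL fail)
(e) forbidden (parity, ΔS, ΔJ fail)
(f) forbidden (parity, ΔS, ΔL, ΔJ fail)
(g) forbidden (parity, ΔL, ΔJ fail)
(h) allowed
Total allowed: 3 of 8.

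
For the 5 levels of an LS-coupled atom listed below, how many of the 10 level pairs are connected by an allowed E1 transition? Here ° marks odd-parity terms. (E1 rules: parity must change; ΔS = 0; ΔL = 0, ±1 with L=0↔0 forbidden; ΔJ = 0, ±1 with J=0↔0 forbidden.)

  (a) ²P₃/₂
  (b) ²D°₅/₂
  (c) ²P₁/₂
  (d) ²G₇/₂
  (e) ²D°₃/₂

(a)–(b): allowed.
(a)–(c): forbidden (parity).
(a)–(d): forbidden (parity, ΔL, ΔJ).
(a)–(e): allowed.
(b)–(c): forbidden (ΔJ).
(b)–(d): forbidden (ΔL).
(b)–(e): forbidden (parity).
(c)–(d): forbidden (parity, ΔL, ΔJ).
(c)–(e): allowed.
(d)–(e): forbidden (ΔL, ΔJ).
Allowed pairs: 3 of 10.

3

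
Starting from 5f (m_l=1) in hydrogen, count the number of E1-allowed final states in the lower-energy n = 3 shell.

3

E1 requires Δl = ±1, so l_f ∈ {2, 4}; with 0 ≤ l_f ≤ n_f−1 = 2, the allowed l_f values are {2}.
For l_f = 2: m_f ∈ {m_i−1, m_i, m_i+1} ∩ [−2, 2] = {0, 1, 2} → 3 states.
Total: 3.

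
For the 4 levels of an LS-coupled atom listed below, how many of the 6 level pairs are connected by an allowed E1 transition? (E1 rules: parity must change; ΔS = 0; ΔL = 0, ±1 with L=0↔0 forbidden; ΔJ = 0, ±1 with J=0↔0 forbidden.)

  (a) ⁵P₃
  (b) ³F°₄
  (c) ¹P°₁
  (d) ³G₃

1

(a)–(b): forbidden (ΔS, ΔL).
(a)–(c): forbidden (ΔS, ΔJ).
(a)–(d): forbidden (parity, ΔS, ΔL).
(b)–(c): forbidden (parity, ΔS, ΔL, ΔJ).
(b)–(d): allowed.
(c)–(d): forbidden (ΔS, ΔL, ΔJ).
Allowed pairs: 1 of 6.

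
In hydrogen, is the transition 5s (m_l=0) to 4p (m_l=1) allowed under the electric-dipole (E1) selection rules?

allowed

l: 0 → 1 (Δl = +1). Δl = ±1 passes.
m_l: 0 → 1 (Δm_l = +1). |Δm_l| ≤ 1 passes.
All E1 selection rules are satisfied.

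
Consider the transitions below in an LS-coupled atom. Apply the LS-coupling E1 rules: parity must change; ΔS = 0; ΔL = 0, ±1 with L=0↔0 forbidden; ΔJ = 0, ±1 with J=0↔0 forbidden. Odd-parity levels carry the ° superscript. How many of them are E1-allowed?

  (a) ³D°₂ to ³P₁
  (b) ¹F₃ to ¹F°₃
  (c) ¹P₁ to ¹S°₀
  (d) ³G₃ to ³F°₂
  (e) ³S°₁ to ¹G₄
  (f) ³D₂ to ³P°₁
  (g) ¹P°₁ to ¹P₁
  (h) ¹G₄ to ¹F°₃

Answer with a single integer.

7

(a) allowed
(b) allowed
(c) allowed
(d) allowed
(e) forbidden (ΔS, ΔL, ΔJ fail)
(f) allowed
(g) allowed
(h) allowed
Total allowed: 7 of 8.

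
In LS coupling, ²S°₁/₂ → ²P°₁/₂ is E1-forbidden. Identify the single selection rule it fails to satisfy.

parity

Reading off the term symbols: S 1/2→1/2, L 0→1, J 1/2→1/2, parity odd→odd.
Parity must change: odd → odd — violated.
ΔS = 0: S: 1/2 → 1/2 — satisfied.
ΔL = 0, ±1 (not L=0↔0): L: 0 → 1, ΔL = +1 — satisfied.
ΔJ = 0, ±1 (not J=0↔0): J: 1/2 → 1/2, ΔJ = +0 — satisfied.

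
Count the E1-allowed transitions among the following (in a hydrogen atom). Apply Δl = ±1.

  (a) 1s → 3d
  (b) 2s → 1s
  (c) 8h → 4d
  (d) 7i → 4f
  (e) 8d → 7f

(a) forbidden — Δl = +2 (E1 requires Δl = ±1)
(b) forbidden — Δl = +0 (E1 requires Δl = ±1)
(c) forbidden — Δl = -3 (E1 requires Δl = ±1)
(d) forbidden — Δl = -3 (E1 requires Δl = ±1)
(e) allowed
Total allowed: 1 of 5.

1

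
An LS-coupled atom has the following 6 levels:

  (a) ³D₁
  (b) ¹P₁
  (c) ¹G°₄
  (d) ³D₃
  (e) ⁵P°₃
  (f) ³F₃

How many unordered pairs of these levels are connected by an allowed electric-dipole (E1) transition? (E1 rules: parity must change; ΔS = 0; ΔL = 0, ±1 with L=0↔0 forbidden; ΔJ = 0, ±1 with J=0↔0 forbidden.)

0

(a)–(b): forbidden (parity, ΔS).
(a)–(c): forbidden (ΔS, ΔL, ΔJ).
(a)–(d): forbidden (parity, ΔJ).
(a)–(e): forbidden (ΔS, ΔJ).
(a)–(f): forbidden (parity, ΔJ).
(b)–(c): forbidden (ΔL, ΔJ).
(b)–(d): forbidden (parity, ΔS, ΔJ).
(b)–(e): forbidden (ΔS, ΔJ).
(b)–(f): forbidden (parity, ΔS, ΔL, ΔJ).
(c)–(d): forbidden (ΔS, ΔL).
(c)–(e): forbidden (parity, ΔS, ΔL).
(c)–(f): forbidden (ΔS).
(d)–(e): forbidden (ΔS).
(d)–(f): forbidden (parity).
(e)–(f): forbidden (ΔS, ΔL).
Allowed pairs: 0 of 15.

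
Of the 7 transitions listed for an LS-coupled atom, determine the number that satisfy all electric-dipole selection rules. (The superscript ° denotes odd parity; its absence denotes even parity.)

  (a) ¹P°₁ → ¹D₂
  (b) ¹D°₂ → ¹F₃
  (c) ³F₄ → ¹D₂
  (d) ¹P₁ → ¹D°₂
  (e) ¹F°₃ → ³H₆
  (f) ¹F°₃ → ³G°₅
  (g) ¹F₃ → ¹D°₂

4

(a) allowed
(b) allowed
(c) forbidden (parity, ΔS, ΔJ fail)
(d) allowed
(e) forbidden (ΔS, ΔL, ΔJ fail)
(f) forbidden (parity, ΔS, ΔJ fail)
(g) allowed
Total allowed: 4 of 7.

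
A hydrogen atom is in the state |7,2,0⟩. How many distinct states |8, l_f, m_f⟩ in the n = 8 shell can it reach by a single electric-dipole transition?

E1 requires Δl = ±1, so l_f ∈ {1, 3}; with 0 ≤ l_f ≤ n_f−1 = 7, the allowed l_f values are {1, 3}.
For l_f = 1: m_f ∈ {m_i−1, m_i, m_i+1} ∩ [−1, 1] = {-1, 0, 1} → 3 states.
For l_f = 3: m_f ∈ {m_i−1, m_i, m_i+1} ∩ [−3, 3] = {-1, 0, 1} → 3 states.
Total: 6.

6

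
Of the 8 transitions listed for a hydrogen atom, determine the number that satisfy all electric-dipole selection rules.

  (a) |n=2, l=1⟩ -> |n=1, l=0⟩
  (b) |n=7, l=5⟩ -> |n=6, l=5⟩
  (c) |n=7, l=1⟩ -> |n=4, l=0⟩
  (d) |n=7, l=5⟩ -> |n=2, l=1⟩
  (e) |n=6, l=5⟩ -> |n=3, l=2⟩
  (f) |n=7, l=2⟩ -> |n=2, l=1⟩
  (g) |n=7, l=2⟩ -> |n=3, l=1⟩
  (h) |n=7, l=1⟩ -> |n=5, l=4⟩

4

(a) allowed
(b) forbidden — Δl = +0 (E1 requires Δl = ±1)
(c) allowed
(d) forbidden — Δl = -4 (E1 requires Δl = ±1)
(e) forbidden — Δl = -3 (E1 requires Δl = ±1)
(f) allowed
(g) allowed
(h) forbidden — Δl = +3 (E1 requires Δl = ±1)
Total allowed: 4 of 8.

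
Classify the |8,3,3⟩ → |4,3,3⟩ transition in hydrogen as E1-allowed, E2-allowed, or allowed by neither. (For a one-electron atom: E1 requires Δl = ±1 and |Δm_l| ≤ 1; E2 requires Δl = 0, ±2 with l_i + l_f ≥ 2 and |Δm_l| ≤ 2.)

Δl = 3 − 3 = +0; l_i + l_f = 6.
Δm_l = +0.
E1 (Δl = ±1, |Δm_l| ≤ 1): not satisfied.
E2 (Δl = 0,±2, l_i+l_f ≥ 2, |Δm_l| ≤ 2): satisfied.

E2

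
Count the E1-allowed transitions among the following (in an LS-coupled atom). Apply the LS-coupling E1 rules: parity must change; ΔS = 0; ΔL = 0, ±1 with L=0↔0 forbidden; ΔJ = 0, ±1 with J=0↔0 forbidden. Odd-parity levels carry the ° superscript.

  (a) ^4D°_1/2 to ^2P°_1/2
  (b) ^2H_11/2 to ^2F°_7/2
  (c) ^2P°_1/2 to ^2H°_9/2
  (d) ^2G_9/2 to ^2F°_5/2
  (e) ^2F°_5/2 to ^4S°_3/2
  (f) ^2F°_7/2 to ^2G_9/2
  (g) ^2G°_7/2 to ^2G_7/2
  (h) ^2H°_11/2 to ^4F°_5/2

2

(a) forbidden (parity, ΔS fail)
(b) forbidden (ΔL, ΔJ fail)
(c) forbidden (parity, ΔL, ΔJ fail)
(d) forbidden (ΔJ fails)
(e) forbidden (parity, ΔS, ΔL fail)
(f) allowed
(g) allowed
(h) forbidden (parity, ΔS, ΔL, ΔJ fail)
Total allowed: 2 of 8.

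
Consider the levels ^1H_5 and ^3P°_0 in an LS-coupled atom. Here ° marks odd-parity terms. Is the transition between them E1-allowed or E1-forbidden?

ΔL = 0, ±1 (not L=0↔0): L: 5 → 1, ΔL = -4 — ✗.
ΔS = 0: S: 0 → 1 — ✗.
ΔJ = 0, ±1 (not J=0↔0): J: 5 → 0, ΔJ = -5 — ✗.
Parity must change: even → odd — ✓.
Rule(s) violated: ΔS, ΔL, ΔJ.

forbidden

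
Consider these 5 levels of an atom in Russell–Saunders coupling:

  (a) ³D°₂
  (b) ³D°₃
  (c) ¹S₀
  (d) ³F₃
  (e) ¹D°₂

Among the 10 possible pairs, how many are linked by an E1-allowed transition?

2

(a)–(b): forbidden (parity).
(a)–(c): forbidden (ΔS, ΔL, ΔJ).
(a)–(d): allowed.
(a)–(e): forbidden (parity, ΔS).
(b)–(c): forbidden (ΔS, ΔL, ΔJ).
(b)–(d): allowed.
(b)–(e): forbidden (parity, ΔS).
(c)–(d): forbidden (parity, ΔS, ΔL, ΔJ).
(c)–(e): forbidden (ΔL, ΔJ).
(d)–(e): forbidden (ΔS).
Allowed pairs: 2 of 10.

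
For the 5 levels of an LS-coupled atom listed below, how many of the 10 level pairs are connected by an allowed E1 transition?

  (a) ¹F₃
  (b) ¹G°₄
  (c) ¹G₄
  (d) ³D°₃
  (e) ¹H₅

3

(a)–(b): allowed.
(a)–(c): forbidden (parity).
(a)–(d): forbidden (ΔS).
(a)–(e): forbidden (parity, ΔL, ΔJ).
(b)–(c): allowed.
(b)–(d): forbidden (parity, ΔS, ΔL).
(b)–(e): allowed.
(c)–(d): forbidden (ΔS, ΔL).
(c)–(e): forbidden (parity).
(d)–(e): forbidden (ΔS, ΔL, ΔJ).
Allowed pairs: 3 of 10.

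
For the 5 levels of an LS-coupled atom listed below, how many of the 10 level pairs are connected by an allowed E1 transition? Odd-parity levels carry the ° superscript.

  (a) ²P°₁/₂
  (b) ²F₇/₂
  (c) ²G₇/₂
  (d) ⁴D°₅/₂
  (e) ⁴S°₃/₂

(a)–(b): forbidden (ΔL, ΔJ).
(a)–(c): forbidden (ΔL, ΔJ).
(a)–(d): forbidden (parity, ΔS, ΔJ).
(a)–(e): forbidden (parity, ΔS).
(b)–(c): forbidden (parity).
(b)–(d): forbidden (ΔS).
(b)–(e): forbidden (ΔS, ΔL, ΔJ).
(c)–(d): forbidden (ΔS, ΔL).
(c)–(e): forbidden (ΔS, ΔL, ΔJ).
(d)–(e): forbidden (parity, ΔL).
Allowed pairs: 0 of 10.

0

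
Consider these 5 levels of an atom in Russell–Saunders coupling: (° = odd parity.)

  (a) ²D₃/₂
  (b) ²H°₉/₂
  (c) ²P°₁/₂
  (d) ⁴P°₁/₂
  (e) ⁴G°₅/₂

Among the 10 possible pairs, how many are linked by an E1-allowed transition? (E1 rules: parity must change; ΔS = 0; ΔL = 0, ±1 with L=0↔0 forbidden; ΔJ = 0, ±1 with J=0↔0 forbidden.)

1

(a)–(b): forbidden (ΔL, ΔJ).
(a)–(c): allowed.
(a)–(d): forbidden (ΔS).
(a)–(e): forbidden (ΔS, ΔL).
(b)–(c): forbidden (parity, ΔL, ΔJ).
(b)–(d): forbidden (parity, ΔS, ΔL, ΔJ).
(b)–(e): forbidden (parity, ΔS, ΔJ).
(c)–(d): forbidden (parity, ΔS).
(c)–(e): forbidden (parity, ΔS, ΔL, ΔJ).
(d)–(e): forbidden (parity, ΔL, ΔJ).
Allowed pairs: 1 of 10.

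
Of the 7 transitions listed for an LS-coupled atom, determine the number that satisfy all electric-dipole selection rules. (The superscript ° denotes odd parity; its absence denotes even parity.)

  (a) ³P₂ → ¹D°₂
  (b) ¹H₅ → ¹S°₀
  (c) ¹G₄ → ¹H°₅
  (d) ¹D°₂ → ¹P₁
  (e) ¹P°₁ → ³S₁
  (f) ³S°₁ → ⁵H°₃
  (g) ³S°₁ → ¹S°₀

(a) forbidden (ΔS fails)
(b) forbidden (ΔL, ΔJ fail)
(c) allowed
(d) allowed
(e) forbidden (ΔS fails)
(f) forbidden (parity, ΔS, ΔL, ΔJ fail)
(g) forbidden (parity, ΔS, ΔL fail)
Total allowed: 2 of 7.

2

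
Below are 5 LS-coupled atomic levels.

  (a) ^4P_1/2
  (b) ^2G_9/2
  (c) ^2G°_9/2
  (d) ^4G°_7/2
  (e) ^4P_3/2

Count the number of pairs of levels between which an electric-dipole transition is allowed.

1

(a)–(b): forbidden (parity, ΔS, ΔL, ΔJ).
(a)–(c): forbidden (ΔS, ΔL, ΔJ).
(a)–(d): forbidden (ΔL, ΔJ).
(a)–(e): forbidden (parity).
(b)–(c): allowed.
(b)–(d): forbidden (ΔS).
(b)–(e): forbidden (parity, ΔS, ΔL, ΔJ).
(c)–(d): forbidden (parity, ΔS).
(c)–(e): forbidden (ΔS, ΔL, ΔJ).
(d)–(e): forbidden (ΔL, ΔJ).
Allowed pairs: 1 of 10.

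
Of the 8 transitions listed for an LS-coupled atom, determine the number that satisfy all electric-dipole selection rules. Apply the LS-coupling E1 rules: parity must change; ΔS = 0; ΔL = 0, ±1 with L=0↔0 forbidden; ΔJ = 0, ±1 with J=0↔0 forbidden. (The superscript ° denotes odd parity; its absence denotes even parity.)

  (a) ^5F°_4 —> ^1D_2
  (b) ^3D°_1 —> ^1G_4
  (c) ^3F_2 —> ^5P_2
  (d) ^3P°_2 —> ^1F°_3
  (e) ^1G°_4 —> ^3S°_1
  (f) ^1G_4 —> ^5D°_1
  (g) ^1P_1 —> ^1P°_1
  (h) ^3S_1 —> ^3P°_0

2

(a) forbidden (ΔS, ΔJ fail)
(b) forbidden (ΔS, ΔL, ΔJ fail)
(c) forbidden (parity, ΔS, ΔL fail)
(d) forbidden (parity, ΔS, ΔL fail)
(e) forbidden (parity, ΔS, ΔL, ΔJ fail)
(f) forbidden (ΔS, ΔL, ΔJ fail)
(g) allowed
(h) allowed
Total allowed: 2 of 8.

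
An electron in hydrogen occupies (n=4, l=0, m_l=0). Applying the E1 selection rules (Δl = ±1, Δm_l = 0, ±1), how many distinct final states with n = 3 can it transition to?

3

E1 requires Δl = ±1, so l_f ∈ {-1, 1}; with 0 ≤ l_f ≤ n_f−1 = 2, the allowed l_f values are {1}.
For l_f = 1: m_f ∈ {m_i−1, m_i, m_i+1} ∩ [−1, 1] = {-1, 0, 1} → 3 states.
Total: 3.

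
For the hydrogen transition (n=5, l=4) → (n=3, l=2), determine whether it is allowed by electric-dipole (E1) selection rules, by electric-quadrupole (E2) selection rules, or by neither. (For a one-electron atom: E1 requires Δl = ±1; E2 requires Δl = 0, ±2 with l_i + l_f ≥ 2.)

E2

Δl = 2 − 4 = -2; l_i + l_f = 6.
E1 (Δl = ±1): not satisfied.
E2 (Δl = 0,±2, l_i+l_f ≥ 2): satisfied.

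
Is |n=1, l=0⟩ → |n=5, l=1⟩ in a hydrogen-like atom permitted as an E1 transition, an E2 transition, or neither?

E1

Δl = 1 − 0 = +1; l_i + l_f = 1.
E1 (Δl = ±1): satisfied.
E2 (Δl = 0,±2, l_i+l_f ≥ 2): not satisfied.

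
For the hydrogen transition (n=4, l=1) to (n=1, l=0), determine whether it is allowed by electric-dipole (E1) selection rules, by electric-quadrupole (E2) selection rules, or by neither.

E1

Δl = 0 − 1 = -1; l_i + l_f = 1.
E1 (Δl = ±1): satisfied.
E2 (Δl = 0,±2, l_i+l_f ≥ 2): not satisfied.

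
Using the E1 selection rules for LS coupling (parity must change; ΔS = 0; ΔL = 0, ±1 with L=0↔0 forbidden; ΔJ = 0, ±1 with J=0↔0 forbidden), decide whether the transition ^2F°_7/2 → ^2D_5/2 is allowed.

Reading off the term symbols: S 1/2→1/2, L 3→2, J 7/2→5/2, parity odd→even.
Parity must change: odd → even — passes.
ΔS = 0: S: 1/2 → 1/2 — passes.
ΔL = 0, ±1 (not L=0↔0): L: 3 → 2, ΔL = -1 — passes.
ΔJ = 0, ±1 (not J=0↔0): J: 7/2 → 5/2, ΔJ = -1 — passes.
All four E1 rules are satisfied.

allowed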